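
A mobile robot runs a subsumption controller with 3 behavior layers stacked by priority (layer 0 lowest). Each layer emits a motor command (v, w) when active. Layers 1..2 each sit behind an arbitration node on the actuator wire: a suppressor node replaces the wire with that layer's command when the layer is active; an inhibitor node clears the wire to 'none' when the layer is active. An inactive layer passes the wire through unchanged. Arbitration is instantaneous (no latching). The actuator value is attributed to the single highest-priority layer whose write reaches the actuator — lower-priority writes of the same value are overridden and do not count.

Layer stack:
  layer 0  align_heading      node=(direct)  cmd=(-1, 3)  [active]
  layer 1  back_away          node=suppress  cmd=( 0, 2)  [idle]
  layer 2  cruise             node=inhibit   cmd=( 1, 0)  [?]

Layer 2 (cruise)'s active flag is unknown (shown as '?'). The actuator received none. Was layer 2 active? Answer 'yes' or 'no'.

yes

If layer 2 is active=yes:
  actuator would be none
If layer 2 is active=no:
  actuator would be (-1, 3)
Observed none, so layer 2 was active.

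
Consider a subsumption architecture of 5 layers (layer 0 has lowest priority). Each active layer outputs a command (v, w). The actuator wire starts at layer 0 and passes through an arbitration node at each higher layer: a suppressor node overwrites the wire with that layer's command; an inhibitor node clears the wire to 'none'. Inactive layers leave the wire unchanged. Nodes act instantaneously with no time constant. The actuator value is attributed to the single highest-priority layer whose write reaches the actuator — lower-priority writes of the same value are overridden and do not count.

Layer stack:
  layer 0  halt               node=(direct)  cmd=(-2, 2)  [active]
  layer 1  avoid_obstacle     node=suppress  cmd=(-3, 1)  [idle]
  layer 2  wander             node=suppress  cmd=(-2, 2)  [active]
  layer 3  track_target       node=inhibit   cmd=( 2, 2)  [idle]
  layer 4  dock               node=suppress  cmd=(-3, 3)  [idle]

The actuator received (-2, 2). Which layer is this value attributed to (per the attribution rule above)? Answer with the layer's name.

layer 0 (halt) active — direct: (-2, 2)
layer 1 (avoid_obstacle) idle — unchanged: (-2, 2)
layer 2 (wander) active — suppresses: (-2, 2)
layer 3 (track_target) idle — unchanged: (-2, 2)
layer 4 (dock) idle — unchanged: (-2, 2)
→ actuator (-2, 2)
last writer: layer 2 = wander

wander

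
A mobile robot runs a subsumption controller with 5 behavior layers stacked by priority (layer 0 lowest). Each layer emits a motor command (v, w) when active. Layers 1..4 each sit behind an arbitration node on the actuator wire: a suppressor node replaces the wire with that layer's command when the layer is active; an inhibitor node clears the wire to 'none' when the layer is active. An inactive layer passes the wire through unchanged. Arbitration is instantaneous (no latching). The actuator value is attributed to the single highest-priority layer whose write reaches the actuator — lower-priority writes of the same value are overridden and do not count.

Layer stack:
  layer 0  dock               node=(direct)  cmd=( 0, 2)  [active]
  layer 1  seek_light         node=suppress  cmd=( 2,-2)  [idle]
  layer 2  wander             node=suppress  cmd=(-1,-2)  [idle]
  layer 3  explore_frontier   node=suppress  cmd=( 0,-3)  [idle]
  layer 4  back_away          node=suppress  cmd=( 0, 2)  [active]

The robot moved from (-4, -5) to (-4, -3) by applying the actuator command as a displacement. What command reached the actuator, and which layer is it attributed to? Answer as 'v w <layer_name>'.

displacement = (-4, -3) − (-4, -5) = (0, 2)
L0 dock: active, feeds wire = (0, 2)
L1 seek_light: idle → wire stays (0, 2)
L2 wander: idle → wire stays (0, 2)
L3 explore_frontier: idle → wire stays (0, 2)
L4 back_away: active, suppressor → wire = (0, 2)
actuator = (0, 2) — from layer 4 (back_away)

0 2 back_away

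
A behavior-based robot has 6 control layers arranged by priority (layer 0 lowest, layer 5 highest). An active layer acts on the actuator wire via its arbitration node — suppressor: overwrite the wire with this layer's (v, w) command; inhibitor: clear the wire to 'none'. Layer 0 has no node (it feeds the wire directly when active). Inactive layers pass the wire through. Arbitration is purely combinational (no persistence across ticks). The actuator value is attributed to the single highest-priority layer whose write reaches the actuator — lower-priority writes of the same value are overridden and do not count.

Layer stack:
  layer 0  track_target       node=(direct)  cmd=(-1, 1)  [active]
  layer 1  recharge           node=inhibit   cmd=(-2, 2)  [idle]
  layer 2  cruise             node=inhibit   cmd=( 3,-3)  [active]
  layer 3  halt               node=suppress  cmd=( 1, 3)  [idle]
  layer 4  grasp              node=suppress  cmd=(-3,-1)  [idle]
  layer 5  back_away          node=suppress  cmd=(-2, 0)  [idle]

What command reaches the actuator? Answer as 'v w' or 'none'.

none

L0 track_target: active, feeds wire = (-1, 1)
L1 recharge: idle → wire stays (-1, 1)
L2 cruise: active, inhibitor → wire = none
L3 halt: idle → wire stays none
L4 grasp: idle → wire stays none
L5 back_away: idle → wire stays none
actuator = none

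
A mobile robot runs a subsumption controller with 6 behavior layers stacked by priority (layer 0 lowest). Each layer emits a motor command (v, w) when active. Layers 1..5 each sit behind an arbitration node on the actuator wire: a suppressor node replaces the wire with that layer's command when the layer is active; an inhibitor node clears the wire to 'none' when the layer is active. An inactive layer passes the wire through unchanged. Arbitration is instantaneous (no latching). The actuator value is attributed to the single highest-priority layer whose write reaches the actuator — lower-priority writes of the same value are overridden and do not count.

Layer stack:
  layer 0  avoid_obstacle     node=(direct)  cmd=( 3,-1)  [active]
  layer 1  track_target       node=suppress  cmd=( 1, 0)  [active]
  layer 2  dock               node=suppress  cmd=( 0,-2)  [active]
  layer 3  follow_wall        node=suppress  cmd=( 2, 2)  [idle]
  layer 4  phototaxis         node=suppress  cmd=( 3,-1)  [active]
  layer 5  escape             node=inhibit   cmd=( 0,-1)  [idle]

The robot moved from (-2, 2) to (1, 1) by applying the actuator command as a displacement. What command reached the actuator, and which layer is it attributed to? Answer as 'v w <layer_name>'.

3 -1 phototaxis

displacement = (1, 1) − (-2, 2) = (3, -1)
layer 0 (avoid_obstacle) active — direct: (3, -1)
layer 1 (track_target) active — suppresses: (1, 0)
layer 2 (dock) active — suppresses: (0, -2)
layer 3 (follow_wall) idle — unchanged: (0, -2)
layer 4 (phototaxis) active — suppresses: (3, -1)
layer 5 (escape) idle — unchanged: (3, -1)
→ actuator (3, -1) — from layer 4 (phototaxis)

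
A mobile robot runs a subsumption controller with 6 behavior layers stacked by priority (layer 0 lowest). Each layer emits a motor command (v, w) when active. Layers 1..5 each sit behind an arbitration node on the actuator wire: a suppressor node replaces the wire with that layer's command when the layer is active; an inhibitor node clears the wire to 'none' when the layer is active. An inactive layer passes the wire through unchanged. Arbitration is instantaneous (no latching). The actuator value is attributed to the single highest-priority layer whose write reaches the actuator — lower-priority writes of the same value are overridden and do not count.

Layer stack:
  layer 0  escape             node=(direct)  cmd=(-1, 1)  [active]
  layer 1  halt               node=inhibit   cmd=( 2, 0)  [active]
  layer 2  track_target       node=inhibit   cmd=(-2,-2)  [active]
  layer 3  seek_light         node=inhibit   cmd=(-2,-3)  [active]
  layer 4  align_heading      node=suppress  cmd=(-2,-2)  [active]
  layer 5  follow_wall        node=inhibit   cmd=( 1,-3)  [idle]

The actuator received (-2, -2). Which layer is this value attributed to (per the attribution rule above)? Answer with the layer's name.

align_heading

[0] escape on; wire := (-1, 1)
[1] halt on (inhibit); wire := none
[2] track_target on (inhibit); wire := none
[3] seek_light on (inhibit); wire := none
[4] align_heading on (suppress); wire := (-2, -2)
[5] follow_wall off; pass (-2, -2)
output (-2, -2)
last writer: layer 4 = align_heading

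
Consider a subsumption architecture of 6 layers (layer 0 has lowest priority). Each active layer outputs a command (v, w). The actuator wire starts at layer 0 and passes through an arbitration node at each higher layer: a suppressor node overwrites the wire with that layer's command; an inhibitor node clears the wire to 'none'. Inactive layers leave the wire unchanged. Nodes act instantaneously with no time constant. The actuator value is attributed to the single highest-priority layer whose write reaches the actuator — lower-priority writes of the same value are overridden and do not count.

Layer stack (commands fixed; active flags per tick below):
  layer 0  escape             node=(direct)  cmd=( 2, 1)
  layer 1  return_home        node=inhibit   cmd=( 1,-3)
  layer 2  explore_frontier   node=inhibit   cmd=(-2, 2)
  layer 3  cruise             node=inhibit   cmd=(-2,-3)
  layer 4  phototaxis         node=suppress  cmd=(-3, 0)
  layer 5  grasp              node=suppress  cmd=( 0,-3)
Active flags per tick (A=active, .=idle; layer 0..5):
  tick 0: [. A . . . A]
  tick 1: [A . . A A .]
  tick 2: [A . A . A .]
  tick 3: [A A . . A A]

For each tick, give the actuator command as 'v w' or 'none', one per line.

0 -3
-3 0
-3 0
0 -3

tick 0:
  [0] escape off; wire := none
  [1] return_home on (inhibit); wire := none
  [2] explore_frontier off; pass none
  [3] cruise off; pass none
  [4] phototaxis off; pass none
  [5] grasp on (suppress); wire := (0, -3)
  output (0, -3)
tick 1:
  [0] escape on; wire := (2, 1)
  [1] return_home off; pass (2, 1)
  [2] explore_frontier off; pass (2, 1)
  [3] cruise on (inhibit); wire := none
  [4] phototaxis on (suppress); wire := (-3, 0)
  [5] grasp off; pass (-3, 0)
  output (-3, 0)
tick 2:
  [0] escape on; wire := (2, 1)
  [1] return_home off; pass (2, 1)
  [2] explore_frontier on (inhibit); wire := none
  [3] cruise off; pass none
  [4] phototaxis on (suppress); wire := (-3, 0)
  [5] grasp off; pass (-3, 0)
  output (-3, 0)
tick 3:
  [0] escape on; wire := (2, 1)
  [1] return_home on (inhibit); wire := none
  [2] explore_frontier off; pass none
  [3] cruise off; pass none
  [4] phototaxis on (suppress); wire := (-3, 0)
  [5] grasp on (suppress); wire := (0, -3)
  output (0, -3)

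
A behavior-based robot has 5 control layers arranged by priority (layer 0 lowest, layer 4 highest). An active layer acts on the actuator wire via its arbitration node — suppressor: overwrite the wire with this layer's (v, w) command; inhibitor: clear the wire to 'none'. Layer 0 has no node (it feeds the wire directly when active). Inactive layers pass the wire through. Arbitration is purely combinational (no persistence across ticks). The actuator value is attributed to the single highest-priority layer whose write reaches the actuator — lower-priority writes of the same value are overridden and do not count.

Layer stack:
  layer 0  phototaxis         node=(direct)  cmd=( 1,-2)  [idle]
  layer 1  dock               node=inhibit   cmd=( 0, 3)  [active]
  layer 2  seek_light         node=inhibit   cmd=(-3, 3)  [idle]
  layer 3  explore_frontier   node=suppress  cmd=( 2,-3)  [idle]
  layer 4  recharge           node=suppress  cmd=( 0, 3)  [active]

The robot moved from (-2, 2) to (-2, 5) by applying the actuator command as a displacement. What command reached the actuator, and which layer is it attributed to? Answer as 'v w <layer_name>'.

displacement = (-2, 5) − (-2, 2) = (0, 3)
[0] phototaxis off; wire := none
[1] dock on (inhibit); wire := none
[2] seek_light off; pass none
[3] explore_frontier off; pass none
[4] recharge on (suppress); wire := (0, 3)
output (0, 3) — from layer 4 (recharge)

0 3 recharge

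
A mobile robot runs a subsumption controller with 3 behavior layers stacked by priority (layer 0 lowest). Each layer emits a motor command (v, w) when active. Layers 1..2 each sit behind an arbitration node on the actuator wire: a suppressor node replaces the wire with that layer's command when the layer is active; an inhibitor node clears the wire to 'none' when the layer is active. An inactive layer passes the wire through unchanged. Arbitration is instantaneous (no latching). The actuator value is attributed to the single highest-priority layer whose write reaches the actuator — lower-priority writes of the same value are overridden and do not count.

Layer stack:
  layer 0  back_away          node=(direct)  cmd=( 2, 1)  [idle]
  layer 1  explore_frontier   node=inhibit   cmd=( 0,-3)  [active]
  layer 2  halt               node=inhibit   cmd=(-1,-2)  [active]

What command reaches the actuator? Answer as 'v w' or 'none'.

none

layer 0 (back_away) idle — none
layer 1 (explore_frontier) active — inhibits: none
layer 2 (halt) active — inhibits: none
→ actuator none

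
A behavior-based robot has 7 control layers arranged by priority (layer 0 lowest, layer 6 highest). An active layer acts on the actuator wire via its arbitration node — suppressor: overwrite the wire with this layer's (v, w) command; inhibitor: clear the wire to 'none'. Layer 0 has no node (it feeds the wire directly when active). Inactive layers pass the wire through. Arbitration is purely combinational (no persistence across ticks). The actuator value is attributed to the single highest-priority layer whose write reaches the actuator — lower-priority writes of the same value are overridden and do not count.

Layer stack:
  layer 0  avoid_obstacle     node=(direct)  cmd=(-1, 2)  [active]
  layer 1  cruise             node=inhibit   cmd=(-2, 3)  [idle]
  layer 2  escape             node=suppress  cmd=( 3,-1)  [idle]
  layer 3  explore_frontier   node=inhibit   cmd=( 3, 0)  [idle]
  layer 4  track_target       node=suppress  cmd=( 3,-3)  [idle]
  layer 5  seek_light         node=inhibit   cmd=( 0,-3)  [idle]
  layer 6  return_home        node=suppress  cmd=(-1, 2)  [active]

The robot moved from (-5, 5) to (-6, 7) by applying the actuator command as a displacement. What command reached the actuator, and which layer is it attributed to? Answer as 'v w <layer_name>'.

displacement = (-6, 7) − (-5, 5) = (-1, 2)
[0] avoid_obstacle on; wire := (-1, 2)
[1] cruise off; pass (-1, 2)
[2] escape off; pass (-1, 2)
[3] explore_frontier off; pass (-1, 2)
[4] track_target off; pass (-1, 2)
[5] seek_light off; pass (-1, 2)
[6] return_home on (suppress); wire := (-1, 2)
output (-1, 2) — from layer 6 (return_home)

-1 2 return_home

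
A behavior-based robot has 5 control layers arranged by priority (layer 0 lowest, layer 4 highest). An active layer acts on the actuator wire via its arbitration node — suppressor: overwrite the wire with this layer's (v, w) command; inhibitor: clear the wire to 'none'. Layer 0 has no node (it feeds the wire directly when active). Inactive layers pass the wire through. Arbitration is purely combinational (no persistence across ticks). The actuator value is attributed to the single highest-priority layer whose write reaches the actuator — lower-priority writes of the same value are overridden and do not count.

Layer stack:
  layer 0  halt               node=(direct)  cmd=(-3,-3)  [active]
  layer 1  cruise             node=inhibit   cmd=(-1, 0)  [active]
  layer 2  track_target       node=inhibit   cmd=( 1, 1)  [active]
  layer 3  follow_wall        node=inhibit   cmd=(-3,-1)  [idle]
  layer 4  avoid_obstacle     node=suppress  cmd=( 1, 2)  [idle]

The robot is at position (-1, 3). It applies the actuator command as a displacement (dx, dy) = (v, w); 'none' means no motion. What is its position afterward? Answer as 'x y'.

-1 3

L0 halt: active, feeds wire = (-3, -3)
L1 cruise: active, inhibitor → wire = none
L2 track_target: active, inhibitor → wire = none
L3 follow_wall: idle → wire stays none
L4 avoid_obstacle: idle → wire stays none
actuator = none
position: (-1, 3) + none = (-1, 3)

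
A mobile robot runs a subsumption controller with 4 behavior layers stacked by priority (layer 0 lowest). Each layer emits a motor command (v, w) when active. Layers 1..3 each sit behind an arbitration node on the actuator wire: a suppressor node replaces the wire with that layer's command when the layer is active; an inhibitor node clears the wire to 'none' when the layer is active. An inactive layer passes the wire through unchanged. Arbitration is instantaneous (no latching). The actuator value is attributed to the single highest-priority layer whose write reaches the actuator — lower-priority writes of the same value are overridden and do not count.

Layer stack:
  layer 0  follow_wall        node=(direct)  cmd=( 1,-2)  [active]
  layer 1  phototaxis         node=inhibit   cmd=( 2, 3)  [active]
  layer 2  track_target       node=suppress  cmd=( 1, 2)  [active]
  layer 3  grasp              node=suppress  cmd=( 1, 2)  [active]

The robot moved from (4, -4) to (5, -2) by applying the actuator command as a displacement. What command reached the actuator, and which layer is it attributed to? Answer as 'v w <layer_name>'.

1 2 grasp

displacement = (5, -2) − (4, -4) = (1, 2)
L0 follow_wall: active, feeds wire = (1, -2)
L1 phototaxis: active, inhibitor → wire = none
L2 track_target: active, suppressor → wire = (1, 2)
L3 grasp: active, suppressor → wire = (1, 2)
actuator = (1, 2) — from layer 3 (grasp)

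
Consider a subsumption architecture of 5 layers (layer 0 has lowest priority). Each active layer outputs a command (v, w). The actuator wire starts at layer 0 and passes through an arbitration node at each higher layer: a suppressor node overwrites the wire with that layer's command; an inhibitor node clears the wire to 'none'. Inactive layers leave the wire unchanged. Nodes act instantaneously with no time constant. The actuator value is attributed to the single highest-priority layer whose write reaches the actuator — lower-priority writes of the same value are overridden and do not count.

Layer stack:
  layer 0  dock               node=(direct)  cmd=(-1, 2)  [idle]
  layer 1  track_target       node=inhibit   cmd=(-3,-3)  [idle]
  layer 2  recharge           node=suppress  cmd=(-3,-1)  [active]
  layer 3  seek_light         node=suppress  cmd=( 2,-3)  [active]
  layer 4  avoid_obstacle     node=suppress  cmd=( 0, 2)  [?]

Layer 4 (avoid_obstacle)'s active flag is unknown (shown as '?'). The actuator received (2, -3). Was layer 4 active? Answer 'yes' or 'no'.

If layer 4 is active=yes:
  actuator would be (0, 2)
If layer 4 is active=no:
  actuator would be (2, -3)
Observed (2, -3), so layer 4 was idle.

no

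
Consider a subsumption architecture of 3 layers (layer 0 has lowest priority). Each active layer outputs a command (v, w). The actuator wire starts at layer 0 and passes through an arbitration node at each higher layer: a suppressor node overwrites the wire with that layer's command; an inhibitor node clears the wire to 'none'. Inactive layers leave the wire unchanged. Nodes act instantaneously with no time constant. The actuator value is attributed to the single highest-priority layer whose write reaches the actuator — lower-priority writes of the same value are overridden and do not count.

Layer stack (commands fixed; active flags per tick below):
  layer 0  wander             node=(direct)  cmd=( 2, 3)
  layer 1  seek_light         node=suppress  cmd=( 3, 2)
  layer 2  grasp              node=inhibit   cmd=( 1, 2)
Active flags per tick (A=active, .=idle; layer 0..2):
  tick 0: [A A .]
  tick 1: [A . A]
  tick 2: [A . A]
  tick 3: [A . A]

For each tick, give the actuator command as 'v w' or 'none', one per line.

3 2
none
none
none

tick 0:
  layer 0 (wander) active — direct: (2, 3)
  layer 1 (seek_light) active — suppresses: (3, 2)
  layer 2 (grasp) idle — unchanged: (3, 2)
  → actuator (3, 2)
tick 1:
  layer 0 (wander) active — direct: (2, 3)
  layer 1 (seek_light) idle — unchanged: (2, 3)
  layer 2 (grasp) active — inhibits: none
  → actuator none
tick 2:
  layer 0 (wander) active — direct: (2, 3)
  layer 1 (seek_light) idle — unchanged: (2, 3)
  layer 2 (grasp) active — inhibits: none
  → actuator none
tick 3:
  layer 0 (wander) active — direct: (2, 3)
  layer 1 (seek_light) idle — unchanged: (2, 3)
  layer 2 (grasp) active — inhibits: none
  → actuator none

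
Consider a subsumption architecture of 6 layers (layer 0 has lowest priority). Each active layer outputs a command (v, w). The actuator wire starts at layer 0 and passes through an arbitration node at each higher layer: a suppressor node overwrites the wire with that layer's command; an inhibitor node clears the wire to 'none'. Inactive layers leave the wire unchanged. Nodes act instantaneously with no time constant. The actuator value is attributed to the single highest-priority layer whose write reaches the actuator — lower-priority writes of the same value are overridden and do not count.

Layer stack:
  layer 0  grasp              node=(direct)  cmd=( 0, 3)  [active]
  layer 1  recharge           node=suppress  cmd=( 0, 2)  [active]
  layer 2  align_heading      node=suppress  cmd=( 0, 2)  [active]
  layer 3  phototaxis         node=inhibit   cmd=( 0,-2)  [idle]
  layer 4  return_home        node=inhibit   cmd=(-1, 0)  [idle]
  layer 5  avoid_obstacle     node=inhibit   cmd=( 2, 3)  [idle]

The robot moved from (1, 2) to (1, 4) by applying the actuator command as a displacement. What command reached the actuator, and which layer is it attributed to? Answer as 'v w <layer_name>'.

0 2 align_heading

displacement = (1, 4) − (1, 2) = (0, 2)
layer 0 (grasp) active — direct: (0, 3)
layer 1 (recharge) active — suppresses: (0, 2)
layer 2 (align_heading) active — suppresses: (0, 2)
layer 3 (phototaxis) idle — unchanged: (0, 2)
layer 4 (return_home) idle — unchanged: (0, 2)
layer 5 (avoid_obstacle) idle — unchanged: (0, 2)
→ actuator (0, 2) — from layer 2 (align_heading)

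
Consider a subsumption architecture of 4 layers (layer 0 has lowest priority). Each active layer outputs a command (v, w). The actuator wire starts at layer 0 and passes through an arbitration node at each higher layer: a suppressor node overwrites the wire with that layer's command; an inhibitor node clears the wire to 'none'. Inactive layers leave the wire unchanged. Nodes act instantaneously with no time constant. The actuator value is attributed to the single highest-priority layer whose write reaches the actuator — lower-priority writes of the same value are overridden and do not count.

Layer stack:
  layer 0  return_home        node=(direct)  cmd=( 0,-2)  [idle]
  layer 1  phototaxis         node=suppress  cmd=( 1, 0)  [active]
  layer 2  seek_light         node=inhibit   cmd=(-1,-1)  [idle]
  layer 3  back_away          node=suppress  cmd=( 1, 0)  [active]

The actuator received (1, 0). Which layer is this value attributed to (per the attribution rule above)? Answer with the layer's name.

L0 return_home: idle → wire = none
L1 phototaxis: active, suppressor → wire = (1, 0)
L2 seek_light: idle → wire stays (1, 0)
L3 back_away: active, suppressor → wire = (1, 0)
actuator = (1, 0)
last writer: layer 3 = back_away

back_away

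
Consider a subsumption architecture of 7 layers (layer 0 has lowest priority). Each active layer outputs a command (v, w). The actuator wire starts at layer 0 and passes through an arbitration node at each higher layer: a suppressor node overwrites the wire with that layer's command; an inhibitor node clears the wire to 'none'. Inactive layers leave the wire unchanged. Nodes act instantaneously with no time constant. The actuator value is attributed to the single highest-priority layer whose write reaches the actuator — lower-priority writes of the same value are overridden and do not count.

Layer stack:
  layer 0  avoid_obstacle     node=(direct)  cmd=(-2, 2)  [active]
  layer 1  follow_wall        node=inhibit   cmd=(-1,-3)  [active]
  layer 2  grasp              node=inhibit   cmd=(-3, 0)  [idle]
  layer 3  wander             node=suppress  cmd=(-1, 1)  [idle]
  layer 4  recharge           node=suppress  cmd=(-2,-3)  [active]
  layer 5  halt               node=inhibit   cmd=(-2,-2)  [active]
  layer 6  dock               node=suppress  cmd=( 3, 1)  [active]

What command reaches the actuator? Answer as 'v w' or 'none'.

3 1

[0] avoid_obstacle on; wire := (-2, 2)
[1] follow_wall on (inhibit); wire := none
[2] grasp off; pass none
[3] wander off; pass none
[4] recharge on (suppress); wire := (-2, -3)
[5] halt on (inhibit); wire := none
[6] dock on (suppress); wire := (3, 1)
output (3, 1)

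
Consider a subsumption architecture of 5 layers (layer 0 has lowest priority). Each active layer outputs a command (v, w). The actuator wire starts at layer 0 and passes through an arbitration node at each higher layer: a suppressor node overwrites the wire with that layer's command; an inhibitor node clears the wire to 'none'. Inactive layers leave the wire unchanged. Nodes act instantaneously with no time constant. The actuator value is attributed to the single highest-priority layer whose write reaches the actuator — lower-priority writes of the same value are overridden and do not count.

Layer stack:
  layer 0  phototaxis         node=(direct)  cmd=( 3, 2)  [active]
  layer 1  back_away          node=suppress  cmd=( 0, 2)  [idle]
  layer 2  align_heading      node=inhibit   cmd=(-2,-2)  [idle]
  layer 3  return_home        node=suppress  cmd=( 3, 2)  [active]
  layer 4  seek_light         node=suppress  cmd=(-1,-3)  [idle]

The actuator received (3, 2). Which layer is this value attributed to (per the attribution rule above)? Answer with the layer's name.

return_home

L0 phototaxis: active, feeds wire = (3, 2)
L1 back_away: idle → wire stays (3, 2)
L2 align_heading: idle → wire stays (3, 2)
L3 return_home: active, suppressor → wire = (3, 2)
L4 seek_light: idle → wire stays (3, 2)
actuator = (3, 2)
last writer: layer 3 = return_home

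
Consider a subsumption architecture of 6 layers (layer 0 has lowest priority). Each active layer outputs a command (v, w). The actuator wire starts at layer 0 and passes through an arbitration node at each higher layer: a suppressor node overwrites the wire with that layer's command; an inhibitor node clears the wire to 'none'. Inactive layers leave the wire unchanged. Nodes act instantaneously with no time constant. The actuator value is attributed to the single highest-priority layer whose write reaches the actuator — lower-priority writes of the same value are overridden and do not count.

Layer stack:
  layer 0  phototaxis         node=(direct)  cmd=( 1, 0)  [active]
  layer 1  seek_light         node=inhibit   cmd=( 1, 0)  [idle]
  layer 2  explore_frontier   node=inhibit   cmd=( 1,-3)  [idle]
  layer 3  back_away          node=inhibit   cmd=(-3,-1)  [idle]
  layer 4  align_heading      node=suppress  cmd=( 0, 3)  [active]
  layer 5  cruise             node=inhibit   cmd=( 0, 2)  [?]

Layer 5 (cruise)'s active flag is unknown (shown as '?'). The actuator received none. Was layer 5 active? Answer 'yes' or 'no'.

If layer 5 is active=yes:
  actuator would be none
If layer 5 is active=no:
  actuator would be (0, 3)
Observed none, so layer 5 was active.

yes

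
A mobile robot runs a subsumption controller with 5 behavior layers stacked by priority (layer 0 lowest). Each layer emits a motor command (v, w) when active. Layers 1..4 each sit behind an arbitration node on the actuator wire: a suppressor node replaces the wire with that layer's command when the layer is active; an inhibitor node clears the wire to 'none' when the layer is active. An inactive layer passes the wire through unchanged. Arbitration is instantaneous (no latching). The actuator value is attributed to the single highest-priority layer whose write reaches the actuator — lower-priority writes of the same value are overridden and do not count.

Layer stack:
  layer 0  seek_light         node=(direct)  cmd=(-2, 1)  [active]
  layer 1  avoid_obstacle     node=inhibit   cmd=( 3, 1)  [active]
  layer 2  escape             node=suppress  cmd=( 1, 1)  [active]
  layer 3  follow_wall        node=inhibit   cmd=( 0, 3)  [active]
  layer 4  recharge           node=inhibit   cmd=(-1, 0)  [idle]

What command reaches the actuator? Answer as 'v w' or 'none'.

none

[0] seek_light on; wire := (-2, 1)
[1] avoid_obstacle on (inhibit); wire := none
[2] escape on (suppress); wire := (1, 1)
[3] follow_wall on (inhibit); wire := none
[4] recharge off; pass none
output none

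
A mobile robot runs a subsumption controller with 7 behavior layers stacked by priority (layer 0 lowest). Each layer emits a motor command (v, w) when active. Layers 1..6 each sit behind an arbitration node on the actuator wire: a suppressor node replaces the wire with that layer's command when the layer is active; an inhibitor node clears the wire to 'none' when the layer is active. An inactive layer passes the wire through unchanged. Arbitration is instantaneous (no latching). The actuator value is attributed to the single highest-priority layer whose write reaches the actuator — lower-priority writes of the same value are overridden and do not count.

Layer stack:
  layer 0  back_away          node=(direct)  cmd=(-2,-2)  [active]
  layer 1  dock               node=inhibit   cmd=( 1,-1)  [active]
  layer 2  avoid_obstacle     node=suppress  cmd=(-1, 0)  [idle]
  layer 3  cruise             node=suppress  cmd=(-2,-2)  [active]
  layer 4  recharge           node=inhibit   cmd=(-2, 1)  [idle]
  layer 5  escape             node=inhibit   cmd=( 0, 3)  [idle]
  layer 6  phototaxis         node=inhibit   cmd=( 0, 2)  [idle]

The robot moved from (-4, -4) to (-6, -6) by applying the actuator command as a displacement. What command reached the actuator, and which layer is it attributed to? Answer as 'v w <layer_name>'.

-2 -2 cruise

displacement = (-6, -6) − (-4, -4) = (-2, -2)
L0 back_away: active, feeds wire = (-2, -2)
L1 dock: active, inhibitor → wire = none
L2 avoid_obstacle: idle → wire stays none
L3 cruise: active, suppressor → wire = (-2, -2)
L4 recharge: idle → wire stays (-2, -2)
L5 escape: idle → wire stays (-2, -2)
L6 phototaxis: idle → wire stays (-2, -2)
actuator = (-2, -2) — from layer 3 (cruise)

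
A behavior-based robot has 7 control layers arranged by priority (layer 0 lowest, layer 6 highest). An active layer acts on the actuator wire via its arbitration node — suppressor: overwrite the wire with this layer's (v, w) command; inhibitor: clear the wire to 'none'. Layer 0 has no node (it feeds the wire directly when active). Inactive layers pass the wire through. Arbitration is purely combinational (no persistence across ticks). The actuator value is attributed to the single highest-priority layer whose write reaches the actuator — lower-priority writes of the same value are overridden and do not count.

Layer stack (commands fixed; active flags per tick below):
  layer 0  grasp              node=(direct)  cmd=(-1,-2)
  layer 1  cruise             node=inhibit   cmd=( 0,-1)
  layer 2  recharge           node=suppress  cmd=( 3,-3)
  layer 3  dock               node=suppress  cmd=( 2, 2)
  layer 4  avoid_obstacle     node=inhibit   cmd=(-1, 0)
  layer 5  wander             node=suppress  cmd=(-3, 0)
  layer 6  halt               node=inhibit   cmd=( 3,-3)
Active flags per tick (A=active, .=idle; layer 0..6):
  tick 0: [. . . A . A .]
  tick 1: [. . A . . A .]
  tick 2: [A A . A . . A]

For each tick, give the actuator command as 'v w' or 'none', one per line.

-3 0
-3 0
none

tick 0:
  [0] grasp off; wire := none
  [1] cruise off; pass none
  [2] recharge off; pass none
  [3] dock on (suppress); wire := (2, 2)
  [4] avoid_obstacle off; pass (2, 2)
  [5] wander on (suppress); wire := (-3, 0)
  [6] halt off; pass (-3, 0)
  output (-3, 0)
tick 1:
  [0] grasp off; wire := none
  [1] cruise off; pass none
  [2] recharge on (suppress); wire := (3, -3)
  [3] dock off; pass (3, -3)
  [4] avoid_obstacle off; pass (3, -3)
  [5] wander on (suppress); wire := (-3, 0)
  [6] halt off; pass (-3, 0)
  output (-3, 0)
tick 2:
  [0] grasp on; wire := (-1, -2)
  [1] cruise on (inhibit); wire := none
  [2] recharge off; pass none
  [3] dock on (suppress); wire := (2, 2)
  [4] avoid_obstacle off; pass (2, 2)
  [5] wander off; pass (2, 2)
  [6] halt on (inhibit); wire := none
  output none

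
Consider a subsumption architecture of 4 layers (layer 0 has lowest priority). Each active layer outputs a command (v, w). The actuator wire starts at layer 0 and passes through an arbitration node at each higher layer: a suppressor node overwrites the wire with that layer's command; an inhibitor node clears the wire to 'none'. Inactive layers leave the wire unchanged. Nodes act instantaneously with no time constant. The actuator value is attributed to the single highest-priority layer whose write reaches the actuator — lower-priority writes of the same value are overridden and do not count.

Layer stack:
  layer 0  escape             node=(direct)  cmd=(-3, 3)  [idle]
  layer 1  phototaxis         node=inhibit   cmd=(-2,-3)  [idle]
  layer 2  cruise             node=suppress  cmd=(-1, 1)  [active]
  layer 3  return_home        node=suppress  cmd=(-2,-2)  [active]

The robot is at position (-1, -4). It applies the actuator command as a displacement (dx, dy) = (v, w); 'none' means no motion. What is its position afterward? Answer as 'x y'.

[0] escape off; wire := none
[1] phototaxis off; pass none
[2] cruise on (suppress); wire := (-1, 1)
[3] return_home on (suppress); wire := (-2, -2)
output (-2, -2)
position: (-1, -4) + (-2, -2) = (-3, -6)

-3 -6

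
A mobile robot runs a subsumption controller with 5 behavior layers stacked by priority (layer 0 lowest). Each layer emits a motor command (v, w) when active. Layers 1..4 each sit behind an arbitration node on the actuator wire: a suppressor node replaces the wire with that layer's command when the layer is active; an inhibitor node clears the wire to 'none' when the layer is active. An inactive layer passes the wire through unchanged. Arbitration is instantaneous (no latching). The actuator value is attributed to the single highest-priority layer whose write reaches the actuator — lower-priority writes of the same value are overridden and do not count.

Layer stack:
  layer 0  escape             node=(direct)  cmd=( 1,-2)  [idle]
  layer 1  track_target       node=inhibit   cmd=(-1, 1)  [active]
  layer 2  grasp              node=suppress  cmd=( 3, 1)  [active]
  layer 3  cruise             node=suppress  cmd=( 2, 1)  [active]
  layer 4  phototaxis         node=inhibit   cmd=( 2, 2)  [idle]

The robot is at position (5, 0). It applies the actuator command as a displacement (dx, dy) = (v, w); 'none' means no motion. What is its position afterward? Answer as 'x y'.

7 1

layer 0 (escape) idle — none
layer 1 (track_target) active — inhibits: none
layer 2 (grasp) active — suppresses: (3, 1)
layer 3 (cruise) active — suppresses: (2, 1)
layer 4 (phototaxis) idle — unchanged: (2, 1)
→ actuator (2, 1)
position: (5, 0) + (2, 1) = (7, 1)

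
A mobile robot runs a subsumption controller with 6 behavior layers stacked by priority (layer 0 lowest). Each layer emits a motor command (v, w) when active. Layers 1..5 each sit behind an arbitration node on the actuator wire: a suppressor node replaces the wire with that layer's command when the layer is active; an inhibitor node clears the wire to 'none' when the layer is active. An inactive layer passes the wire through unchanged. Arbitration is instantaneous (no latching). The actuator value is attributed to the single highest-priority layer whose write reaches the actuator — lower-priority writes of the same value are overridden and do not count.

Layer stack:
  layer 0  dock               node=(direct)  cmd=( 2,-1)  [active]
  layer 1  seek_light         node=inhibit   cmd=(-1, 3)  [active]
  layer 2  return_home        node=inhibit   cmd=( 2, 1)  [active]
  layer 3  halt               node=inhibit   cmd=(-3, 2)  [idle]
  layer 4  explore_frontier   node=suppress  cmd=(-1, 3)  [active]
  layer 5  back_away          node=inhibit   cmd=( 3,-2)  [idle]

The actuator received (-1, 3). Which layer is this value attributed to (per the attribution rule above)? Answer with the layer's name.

explore_frontier

layer 0 (dock) active — direct: (2, -1)
layer 1 (seek_light) active — inhibits: none
layer 2 (return_home) active — inhibits: none
layer 3 (halt) idle — unchanged: none
layer 4 (explore_frontier) active — suppresses: (-1, 3)
layer 5 (back_away) idle — unchanged: (-1, 3)
→ actuator (-1, 3)
last writer: layer 4 = explore_frontier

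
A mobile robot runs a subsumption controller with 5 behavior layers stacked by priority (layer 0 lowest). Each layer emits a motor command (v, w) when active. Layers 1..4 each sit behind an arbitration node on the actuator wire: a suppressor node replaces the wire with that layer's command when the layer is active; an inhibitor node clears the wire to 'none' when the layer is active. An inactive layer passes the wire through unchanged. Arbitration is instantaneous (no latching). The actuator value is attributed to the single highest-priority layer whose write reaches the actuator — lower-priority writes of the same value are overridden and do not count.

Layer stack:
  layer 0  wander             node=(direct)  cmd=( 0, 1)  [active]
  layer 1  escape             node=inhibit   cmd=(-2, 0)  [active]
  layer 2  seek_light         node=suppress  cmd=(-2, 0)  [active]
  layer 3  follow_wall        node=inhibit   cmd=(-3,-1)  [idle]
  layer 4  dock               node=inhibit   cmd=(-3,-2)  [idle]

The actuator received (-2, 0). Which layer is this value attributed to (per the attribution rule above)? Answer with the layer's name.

seek_light

[0] wander on; wire := (0, 1)
[1] escape on (inhibit); wire := none
[2] seek_light on (suppress); wire := (-2, 0)
[3] follow_wall off; pass (-2, 0)
[4] dock off; pass (-2, 0)
output (-2, 0)
last writer: layer 2 = seek_light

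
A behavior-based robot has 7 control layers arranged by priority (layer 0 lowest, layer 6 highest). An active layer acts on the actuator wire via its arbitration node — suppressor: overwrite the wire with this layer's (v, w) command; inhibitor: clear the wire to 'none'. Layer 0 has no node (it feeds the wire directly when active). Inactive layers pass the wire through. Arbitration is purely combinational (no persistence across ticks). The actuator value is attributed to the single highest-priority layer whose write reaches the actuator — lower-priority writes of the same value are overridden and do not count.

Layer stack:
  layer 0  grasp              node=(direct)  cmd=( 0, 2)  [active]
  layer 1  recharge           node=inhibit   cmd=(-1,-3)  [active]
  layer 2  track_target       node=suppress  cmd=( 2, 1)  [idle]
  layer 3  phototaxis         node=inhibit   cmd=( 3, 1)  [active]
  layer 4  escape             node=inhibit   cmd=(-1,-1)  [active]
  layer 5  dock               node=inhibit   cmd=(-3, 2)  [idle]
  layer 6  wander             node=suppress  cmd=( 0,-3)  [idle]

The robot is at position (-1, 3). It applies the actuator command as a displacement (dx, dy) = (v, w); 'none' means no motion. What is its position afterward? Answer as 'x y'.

layer 0 (grasp) active — direct: (0, 2)
layer 1 (recharge) active — inhibits: none
layer 2 (track_target) idle — unchanged: none
layer 3 (phototaxis) active — inhibits: none
layer 4 (escape) active — inhibits: none
layer 5 (dock) idle — unchanged: none
layer 6 (wander) idle — unchanged: none
→ actuator none
position: (-1, 3) + none = (-1, 3)

-1 3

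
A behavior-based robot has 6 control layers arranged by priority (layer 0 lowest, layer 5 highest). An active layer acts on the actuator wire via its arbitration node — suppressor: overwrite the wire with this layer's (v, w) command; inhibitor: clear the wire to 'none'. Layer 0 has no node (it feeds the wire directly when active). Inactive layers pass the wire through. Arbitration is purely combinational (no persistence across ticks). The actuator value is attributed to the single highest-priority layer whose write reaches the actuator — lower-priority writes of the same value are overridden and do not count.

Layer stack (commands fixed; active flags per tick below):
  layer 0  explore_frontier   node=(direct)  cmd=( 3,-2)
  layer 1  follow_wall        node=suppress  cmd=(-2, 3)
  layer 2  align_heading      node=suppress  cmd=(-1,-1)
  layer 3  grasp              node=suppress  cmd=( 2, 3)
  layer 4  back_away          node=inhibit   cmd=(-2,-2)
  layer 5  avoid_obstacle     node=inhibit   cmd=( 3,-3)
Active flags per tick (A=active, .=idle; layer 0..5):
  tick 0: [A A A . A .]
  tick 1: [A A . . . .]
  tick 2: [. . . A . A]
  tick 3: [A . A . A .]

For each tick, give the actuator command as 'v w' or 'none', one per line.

tick 0:
  layer 0 (explore_frontier) active — direct: (3, -2)
  layer 1 (follow_wall) active — suppresses: (-2, 3)
  layer 2 (align_heading) active — suppresses: (-1, -1)
  layer 3 (grasp) idle — unchanged: (-1, -1)
  layer 4 (back_away) active — inhibits: none
  layer 5 (avoid_obstacle) idle — unchanged: none
  → actuator none
tick 1:
  layer 0 (explore_frontier) active — direct: (3, -2)
  layer 1 (follow_wall) active — suppresses: (-2, 3)
  layer 2 (align_heading) idle — unchanged: (-2, 3)
  layer 3 (grasp) idle — unchanged: (-2, 3)
  layer 4 (back_away) idle — unchanged: (-2, 3)
  layer 5 (avoid_obstacle) idle — unchanged: (-2, 3)
  → actuator (-2, 3)
tick 2:
  layer 0 (explore_frontier) idle — none
  layer 1 (follow_wall) idle — unchanged: none
  layer 2 (align_heading) idle — unchanged: none
  layer 3 (grasp) active — suppresses: (2, 3)
  layer 4 (back_away) idle — unchanged: (2, 3)
  layer 5 (avoid_obstacle) active — inhibits: none
  → actuator none
tick 3:
  layer 0 (explore_frontier) active — direct: (3, -2)
  layer 1 (follow_wall) idle — unchanged: (3, -2)
  layer 2 (align_heading) active — suppresses: (-1, -1)
  layer 3 (grasp) idle — unchanged: (-1, -1)
  layer 4 (back_away) active — inhibits: none
  layer 5 (avoid_obstacle) idle — unchanged: none
  → actuator none

none
-2 3
none
none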